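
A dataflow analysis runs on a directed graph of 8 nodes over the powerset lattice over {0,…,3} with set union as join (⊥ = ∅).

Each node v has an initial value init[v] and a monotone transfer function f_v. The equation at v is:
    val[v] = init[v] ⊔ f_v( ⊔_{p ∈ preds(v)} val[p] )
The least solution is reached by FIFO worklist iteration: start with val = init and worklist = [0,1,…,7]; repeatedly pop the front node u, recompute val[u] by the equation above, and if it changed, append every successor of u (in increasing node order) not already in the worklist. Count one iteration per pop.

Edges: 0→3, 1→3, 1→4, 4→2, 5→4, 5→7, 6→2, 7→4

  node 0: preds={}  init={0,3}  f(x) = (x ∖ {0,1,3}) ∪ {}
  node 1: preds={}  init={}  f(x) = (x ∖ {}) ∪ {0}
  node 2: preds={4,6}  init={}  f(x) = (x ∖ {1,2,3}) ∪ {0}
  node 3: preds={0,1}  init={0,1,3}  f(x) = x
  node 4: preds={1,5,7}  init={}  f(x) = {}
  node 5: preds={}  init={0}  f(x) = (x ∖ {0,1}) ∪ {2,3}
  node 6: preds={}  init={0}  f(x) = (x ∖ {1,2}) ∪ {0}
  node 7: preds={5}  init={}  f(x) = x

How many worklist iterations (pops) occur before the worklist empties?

Worklist (9 pops):
  #1 pop 0: in={} → {0,3} (no change)
  #2 pop 1: in={} → {0} (was {}); enqueue []
  #3 pop 2: in={0} → {0} (was {}); enqueue []
  #4 pop 3: in={0,3} → {0,1,3} (no change)
  #5 pop 4: in={0} → {} (no change)
  #6 pop 5: in={} → {0,2,3} (was {0}); enqueue [4]
  #7 pop 6: in={} → {0} (no change)
  #8 pop 7: in={0,2,3} → {0,2,3} (was {}); enqueue []
  #9 pop 4: in={0,2,3} → {} (no change)

Fixpoint:
  val[0] = {0,3}
  val[1] = {0}
  val[2] = {0}
  val[3] = {0,1,3}
  val[4] = {}
  val[5] = {0,2,3}
  val[6] = {0}
  val[7] = {0,2,3}

9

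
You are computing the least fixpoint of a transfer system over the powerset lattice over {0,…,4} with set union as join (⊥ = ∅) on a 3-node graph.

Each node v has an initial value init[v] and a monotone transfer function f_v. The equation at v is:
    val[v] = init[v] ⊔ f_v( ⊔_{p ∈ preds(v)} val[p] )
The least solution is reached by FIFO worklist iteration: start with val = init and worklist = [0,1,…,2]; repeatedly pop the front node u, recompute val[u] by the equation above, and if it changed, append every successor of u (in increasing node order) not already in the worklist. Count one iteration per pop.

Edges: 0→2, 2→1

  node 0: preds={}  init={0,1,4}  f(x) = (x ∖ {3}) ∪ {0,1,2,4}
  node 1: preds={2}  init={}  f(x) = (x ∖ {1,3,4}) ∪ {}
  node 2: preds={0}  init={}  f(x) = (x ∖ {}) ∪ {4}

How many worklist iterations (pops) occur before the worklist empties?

4

Worklist (4 pops):
  #1 pop 0: in={} → {0,1,2,4} (was {0,1,4}); enqueue []
  #2 pop 1: in={} → {} (no change)
  #3 pop 2: in={0,1,2,4} → {0,1,2,4} (was {}); enqueue [1]
  #4 pop 1: in={0,1,2,4} → {0,2} (was {}); enqueue []

Fixpoint:
  val[0] = {0,1,2,4}
  val[1] = {0,2}
  val[2] = {0,1,2,4}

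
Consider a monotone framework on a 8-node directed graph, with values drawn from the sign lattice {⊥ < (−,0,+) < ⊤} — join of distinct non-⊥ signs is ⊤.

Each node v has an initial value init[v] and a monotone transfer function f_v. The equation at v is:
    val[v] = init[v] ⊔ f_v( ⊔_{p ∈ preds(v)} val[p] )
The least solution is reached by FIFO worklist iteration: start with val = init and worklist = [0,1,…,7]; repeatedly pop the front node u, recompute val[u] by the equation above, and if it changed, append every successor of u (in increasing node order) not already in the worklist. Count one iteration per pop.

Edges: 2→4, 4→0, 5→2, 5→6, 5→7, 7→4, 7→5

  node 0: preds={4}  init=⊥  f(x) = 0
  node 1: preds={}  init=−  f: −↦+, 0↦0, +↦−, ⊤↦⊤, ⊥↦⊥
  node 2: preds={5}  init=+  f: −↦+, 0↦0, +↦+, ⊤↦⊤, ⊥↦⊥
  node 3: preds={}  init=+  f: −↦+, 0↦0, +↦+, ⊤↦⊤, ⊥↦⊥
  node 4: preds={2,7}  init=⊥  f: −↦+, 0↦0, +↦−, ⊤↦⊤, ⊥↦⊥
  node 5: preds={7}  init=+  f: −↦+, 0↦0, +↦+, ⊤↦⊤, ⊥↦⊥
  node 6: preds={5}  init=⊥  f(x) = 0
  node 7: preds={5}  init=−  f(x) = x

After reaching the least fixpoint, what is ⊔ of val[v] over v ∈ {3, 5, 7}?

Iteration log — 15 steps:
  step 1. node 0  ⊔preds=⊥  new=0  old=⊥  +wl: 
  step 2. node 1  ⊔preds=⊥  new=−  stable
  step 3. node 2  ⊔preds=+  new=+  stable
  step 4. node 3  ⊔preds=⊥  new=+  stable
  step 5. node 4  ⊔preds=⊤  new=⊤  old=⊥  +wl: 0
  step 6. node 5  ⊔preds=−  new=+  stable
  step 7. node 6  ⊔preds=+  new=0  old=⊥  +wl: 
  step 8. node 7  ⊔preds=+  new=⊤  old=−  +wl: 4,5
  step 9. node 0  ⊔preds=⊤  new=0  stable
  step 10. node 4  ⊔preds=⊤  new=⊤  stable
  step 11. node 5  ⊔preds=⊤  new=⊤  old=+  +wl: 2,6,7
  step 12. node 2  ⊔preds=⊤  new=⊤  old=+  +wl: 4
  step 13. node 6  ⊔preds=⊤  new=0  stable
  step 14. node 7  ⊔preds=⊤  new=⊤  stable
  step 15. node 4  ⊔preds=⊤  new=⊤  stable

Least fixpoint reached:
  node 0: 0
  node 1: −
  node 2: ⊤
  node 3: +
  node 4: ⊤
  node 5: ⊤
  node 6: 0
  node 7: ⊤

⊤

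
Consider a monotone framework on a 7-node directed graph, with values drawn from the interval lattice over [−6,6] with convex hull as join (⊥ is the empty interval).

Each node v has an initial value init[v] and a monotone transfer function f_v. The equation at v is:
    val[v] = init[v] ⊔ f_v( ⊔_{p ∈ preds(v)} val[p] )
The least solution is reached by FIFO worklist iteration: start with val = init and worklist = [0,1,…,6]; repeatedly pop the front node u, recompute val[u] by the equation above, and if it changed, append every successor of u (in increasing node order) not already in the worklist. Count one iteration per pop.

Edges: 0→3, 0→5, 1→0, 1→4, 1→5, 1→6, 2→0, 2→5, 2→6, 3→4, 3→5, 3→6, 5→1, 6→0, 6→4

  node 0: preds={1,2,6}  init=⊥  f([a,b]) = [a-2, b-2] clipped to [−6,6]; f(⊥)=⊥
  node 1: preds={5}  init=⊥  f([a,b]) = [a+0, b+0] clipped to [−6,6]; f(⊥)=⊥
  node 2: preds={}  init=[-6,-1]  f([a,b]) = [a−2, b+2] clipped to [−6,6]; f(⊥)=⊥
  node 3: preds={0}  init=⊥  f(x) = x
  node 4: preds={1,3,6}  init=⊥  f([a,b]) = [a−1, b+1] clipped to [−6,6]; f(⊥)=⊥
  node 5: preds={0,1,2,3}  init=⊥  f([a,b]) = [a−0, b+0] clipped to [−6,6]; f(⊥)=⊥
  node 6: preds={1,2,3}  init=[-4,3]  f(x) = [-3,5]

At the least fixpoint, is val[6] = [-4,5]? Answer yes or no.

Trace (18 dequeues):
  [1] u=0 | in [-6,3] | out [-6,1] | prev ⊥ | push {}
  [2] u=1 | in ⊥ | out ⊥ | ==
  [3] u=2 | in ⊥ | out [-6,-1] | ==
  [4] u=3 | in [-6,1] | out [-6,1] | prev ⊥ | push {}
  [5] u=4 | in [-6,3] | out [-6,4] | prev ⊥ | push {}
  [6] u=5 | in [-6,1] | out [-6,1] | prev ⊥ | push {1}
  [7] u=6 | in [-6,1] | out [-4,5] | prev [-4,3] | push {0,4}
  [8] u=1 | in [-6,1] | out [-6,1] | prev ⊥ | push {5,6}
  [9] u=0 | in [-6,5] | out [-6,3] | prev [-6,1] | push {3}
  [10] u=4 | in [-6,5] | out [-6,6] | prev [-6,4] | push {}
  [11] u=5 | in [-6,3] | out [-6,3] | prev [-6,1] | push {1}
  [12] u=6 | in [-6,1] | out [-4,5] | ==
  [13] u=3 | in [-6,3] | out [-6,3] | prev [-6,1] | push {4,5,6}
  [14] u=1 | in [-6,3] | out [-6,3] | prev [-6,1] | push {0}
  [15] u=4 | in [-6,5] | out [-6,6] | ==
  [16] u=5 | in [-6,3] | out [-6,3] | ==
  [17] u=6 | in [-6,3] | out [-4,5] | ==
  [18] u=0 | in [-6,5] | out [-6,3] | ==

Converged values:
  [0] [-6,3]
  [1] [-6,3]
  [2] [-6,-1]
  [3] [-6,3]
  [4] [-6,6]
  [5] [-6,3]
  [6] [-4,5]

yes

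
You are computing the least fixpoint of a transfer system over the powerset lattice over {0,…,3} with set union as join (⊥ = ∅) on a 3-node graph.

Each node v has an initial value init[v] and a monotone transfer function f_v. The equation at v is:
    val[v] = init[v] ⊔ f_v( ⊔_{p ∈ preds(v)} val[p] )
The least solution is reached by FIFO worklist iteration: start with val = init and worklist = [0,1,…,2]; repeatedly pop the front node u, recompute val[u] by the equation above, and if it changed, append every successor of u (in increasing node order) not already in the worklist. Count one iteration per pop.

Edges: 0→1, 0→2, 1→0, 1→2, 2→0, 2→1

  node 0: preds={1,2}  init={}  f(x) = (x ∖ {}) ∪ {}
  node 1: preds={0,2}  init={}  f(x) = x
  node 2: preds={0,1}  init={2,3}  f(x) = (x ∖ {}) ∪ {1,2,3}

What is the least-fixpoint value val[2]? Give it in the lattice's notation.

Worklist (7 pops):
  #1 pop 0: in={2,3} → {2,3} (was {}); enqueue []
  #2 pop 1: in={2,3} → {2,3} (was {}); enqueue [0]
  #3 pop 2: in={2,3} → {1,2,3} (was {2,3}); enqueue [1]
  #4 pop 0: in={1,2,3} → {1,2,3} (was {2,3}); enqueue [2]
  #5 pop 1: in={1,2,3} → {1,2,3} (was {2,3}); enqueue [0]
  #6 pop 2: in={1,2,3} → {1,2,3} (no change)
  #7 pop 0: in={1,2,3} → {1,2,3} (no change)

Fixpoint:
  val[0] = {1,2,3}
  val[1] = {1,2,3}
  val[2] = {1,2,3}

{1,2,3}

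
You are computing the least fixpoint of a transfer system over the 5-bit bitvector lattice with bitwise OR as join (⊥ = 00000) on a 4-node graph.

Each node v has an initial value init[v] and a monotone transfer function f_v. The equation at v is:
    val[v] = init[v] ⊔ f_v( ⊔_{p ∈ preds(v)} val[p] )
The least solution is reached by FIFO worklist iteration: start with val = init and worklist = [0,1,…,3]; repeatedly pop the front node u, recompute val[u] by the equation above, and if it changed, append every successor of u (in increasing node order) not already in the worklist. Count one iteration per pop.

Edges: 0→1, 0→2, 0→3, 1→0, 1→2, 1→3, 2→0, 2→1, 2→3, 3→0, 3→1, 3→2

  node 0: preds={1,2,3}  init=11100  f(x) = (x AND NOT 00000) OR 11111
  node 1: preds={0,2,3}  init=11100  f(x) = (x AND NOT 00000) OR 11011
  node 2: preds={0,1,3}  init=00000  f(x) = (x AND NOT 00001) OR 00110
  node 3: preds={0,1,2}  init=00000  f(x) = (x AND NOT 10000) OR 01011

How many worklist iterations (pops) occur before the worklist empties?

Iteration log — 7 steps:
  step 1. node 0  ⊔preds=11100  new=11111  old=11100  +wl: 
  step 2. node 1  ⊔preds=11111  new=11111  old=11100  +wl: 0
  step 3. node 2  ⊔preds=11111  new=11110  old=00000  +wl: 1
  step 4. node 3  ⊔preds=11111  new=01111  old=00000  +wl: 2
  step 5. node 0  ⊔preds=11111  new=11111  stable
  step 6. node 1  ⊔preds=11111  new=11111  stable
  step 7. node 2  ⊔preds=11111  new=11110  stable

Least fixpoint reached:
  node 0: 11111
  node 1: 11111
  node 2: 11110
  node 3: 01111

7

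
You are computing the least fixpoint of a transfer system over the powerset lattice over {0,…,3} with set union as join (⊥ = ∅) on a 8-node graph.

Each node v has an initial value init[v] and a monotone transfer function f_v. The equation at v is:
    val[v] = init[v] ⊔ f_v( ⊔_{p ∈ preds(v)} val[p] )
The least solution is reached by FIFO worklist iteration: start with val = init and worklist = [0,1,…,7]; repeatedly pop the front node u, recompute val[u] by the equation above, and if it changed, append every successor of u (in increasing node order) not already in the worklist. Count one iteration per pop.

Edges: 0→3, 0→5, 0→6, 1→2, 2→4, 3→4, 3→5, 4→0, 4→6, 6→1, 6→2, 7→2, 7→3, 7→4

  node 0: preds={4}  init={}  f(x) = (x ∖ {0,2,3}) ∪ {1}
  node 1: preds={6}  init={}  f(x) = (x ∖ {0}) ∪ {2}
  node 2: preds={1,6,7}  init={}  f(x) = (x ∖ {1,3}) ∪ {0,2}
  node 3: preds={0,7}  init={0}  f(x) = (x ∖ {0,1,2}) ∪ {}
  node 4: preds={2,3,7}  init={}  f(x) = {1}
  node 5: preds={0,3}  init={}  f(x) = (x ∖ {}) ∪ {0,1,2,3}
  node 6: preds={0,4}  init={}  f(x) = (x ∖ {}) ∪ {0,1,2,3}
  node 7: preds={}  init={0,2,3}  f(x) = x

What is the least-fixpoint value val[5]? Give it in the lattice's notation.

{0,1,2,3}

Trace (11 dequeues):
  [1] u=0 | in {} | out {1} | prev {} | push {}
  [2] u=1 | in {} | out {2} | prev {} | push {}
  [3] u=2 | in {0,2,3} | out {0,2} | prev {} | push {}
  [4] u=3 | in {0,1,2,3} | out {0,3} | prev {0} | push {}
  [5] u=4 | in {0,2,3} | out {1} | prev {} | push {0}
  [6] u=5 | in {0,1,3} | out {0,1,2,3} | prev {} | push {}
  [7] u=6 | in {1} | out {0,1,2,3} | prev {} | push {1,2}
  [8] u=7 | in {} | out {0,2,3} | ==
  [9] u=0 | in {1} | out {1} | ==
  [10] u=1 | in {0,1,2,3} | out {1,2,3} | prev {2} | push {}
  [11] u=2 | in {0,1,2,3} | out {0,2} | ==

Converged values:
  [0] {1}
  [1] {1,2,3}
  [2] {0,2}
  [3] {0,3}
  [4] {1}
  [5] {0,1,2,3}
  [6] {0,1,2,3}
  [7] {0,2,3}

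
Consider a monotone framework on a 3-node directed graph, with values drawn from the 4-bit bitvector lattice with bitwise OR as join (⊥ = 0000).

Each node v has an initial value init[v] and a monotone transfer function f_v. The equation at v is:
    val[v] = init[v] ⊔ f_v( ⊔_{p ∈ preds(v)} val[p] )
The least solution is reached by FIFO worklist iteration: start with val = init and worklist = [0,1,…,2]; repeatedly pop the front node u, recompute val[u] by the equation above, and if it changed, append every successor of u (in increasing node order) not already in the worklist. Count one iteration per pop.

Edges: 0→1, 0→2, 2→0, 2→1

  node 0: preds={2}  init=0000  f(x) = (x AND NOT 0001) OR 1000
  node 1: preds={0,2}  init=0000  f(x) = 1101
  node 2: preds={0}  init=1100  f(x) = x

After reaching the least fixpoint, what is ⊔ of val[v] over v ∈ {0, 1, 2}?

1101

Worklist (3 pops):
  #1 pop 0: in=1100 → 1100 (was 0000); enqueue []
  #2 pop 1: in=1100 → 1101 (was 0000); enqueue []
  #3 pop 2: in=1100 → 1100 (no change)

Fixpoint:
  val[0] = 1100
  val[1] = 1101
  val[2] = 1100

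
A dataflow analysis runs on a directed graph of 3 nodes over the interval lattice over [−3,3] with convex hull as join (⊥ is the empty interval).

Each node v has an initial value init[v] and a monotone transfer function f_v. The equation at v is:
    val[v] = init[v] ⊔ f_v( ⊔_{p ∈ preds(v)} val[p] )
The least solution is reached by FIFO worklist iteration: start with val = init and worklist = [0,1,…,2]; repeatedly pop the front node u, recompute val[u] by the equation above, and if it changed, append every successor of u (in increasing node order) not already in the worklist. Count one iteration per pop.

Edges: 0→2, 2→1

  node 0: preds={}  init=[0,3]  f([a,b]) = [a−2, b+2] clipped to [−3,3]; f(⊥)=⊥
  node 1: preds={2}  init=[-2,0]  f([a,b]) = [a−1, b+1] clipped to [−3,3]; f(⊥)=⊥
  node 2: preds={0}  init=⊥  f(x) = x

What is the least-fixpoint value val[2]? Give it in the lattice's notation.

Trace (4 dequeues):
  [1] u=0 | in ⊥ | out [0,3] | ==
  [2] u=1 | in ⊥ | out [-2,0] | ==
  [3] u=2 | in [0,3] | out [0,3] | prev ⊥ | push {1}
  [4] u=1 | in [0,3] | out [-2,3] | prev [-2,0] | push {}

Converged values:
  [0] [0,3]
  [1] [-2,3]
  [2] [0,3]

[0,3]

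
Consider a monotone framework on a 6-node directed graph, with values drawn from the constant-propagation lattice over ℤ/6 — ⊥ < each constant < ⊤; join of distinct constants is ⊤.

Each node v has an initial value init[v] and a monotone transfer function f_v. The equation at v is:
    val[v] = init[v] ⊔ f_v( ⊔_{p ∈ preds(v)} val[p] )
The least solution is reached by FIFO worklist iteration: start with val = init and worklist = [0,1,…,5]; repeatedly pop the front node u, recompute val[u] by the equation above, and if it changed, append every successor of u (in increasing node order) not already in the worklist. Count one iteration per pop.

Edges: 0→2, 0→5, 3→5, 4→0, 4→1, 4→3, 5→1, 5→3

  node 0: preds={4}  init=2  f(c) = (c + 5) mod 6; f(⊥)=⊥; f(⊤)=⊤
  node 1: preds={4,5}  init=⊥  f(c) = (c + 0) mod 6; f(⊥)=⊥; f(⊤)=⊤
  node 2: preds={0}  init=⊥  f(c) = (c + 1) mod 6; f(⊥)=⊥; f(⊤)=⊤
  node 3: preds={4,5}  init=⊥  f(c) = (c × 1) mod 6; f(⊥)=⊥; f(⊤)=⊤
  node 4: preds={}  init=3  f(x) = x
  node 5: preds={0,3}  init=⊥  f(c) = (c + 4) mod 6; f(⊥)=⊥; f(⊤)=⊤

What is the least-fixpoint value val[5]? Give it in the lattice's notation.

⊤

Iteration log — 9 steps:
  step 1. node 0  ⊔preds=3  new=2  stable
  step 2. node 1  ⊔preds=3  new=3  old=⊥  +wl: 
  step 3. node 2  ⊔preds=2  new=3  old=⊥  +wl: 
  step 4. node 3  ⊔preds=3  new=3  old=⊥  +wl: 
  step 5. node 4  ⊔preds=⊥  new=3  stable
  step 6. node 5  ⊔preds=⊤  new=⊤  old=⊥  +wl: 1,3
  step 7. node 1  ⊔preds=⊤  new=⊤  old=3  +wl: 
  step 8. node 3  ⊔preds=⊤  new=⊤  old=3  +wl: 5
  step 9. node 5  ⊔preds=⊤  new=⊤  stable

Least fixpoint reached:
  node 0: 2
  node 1: ⊤
  node 2: 3
  node 3: ⊤
  node 4: 3
  node 5: ⊤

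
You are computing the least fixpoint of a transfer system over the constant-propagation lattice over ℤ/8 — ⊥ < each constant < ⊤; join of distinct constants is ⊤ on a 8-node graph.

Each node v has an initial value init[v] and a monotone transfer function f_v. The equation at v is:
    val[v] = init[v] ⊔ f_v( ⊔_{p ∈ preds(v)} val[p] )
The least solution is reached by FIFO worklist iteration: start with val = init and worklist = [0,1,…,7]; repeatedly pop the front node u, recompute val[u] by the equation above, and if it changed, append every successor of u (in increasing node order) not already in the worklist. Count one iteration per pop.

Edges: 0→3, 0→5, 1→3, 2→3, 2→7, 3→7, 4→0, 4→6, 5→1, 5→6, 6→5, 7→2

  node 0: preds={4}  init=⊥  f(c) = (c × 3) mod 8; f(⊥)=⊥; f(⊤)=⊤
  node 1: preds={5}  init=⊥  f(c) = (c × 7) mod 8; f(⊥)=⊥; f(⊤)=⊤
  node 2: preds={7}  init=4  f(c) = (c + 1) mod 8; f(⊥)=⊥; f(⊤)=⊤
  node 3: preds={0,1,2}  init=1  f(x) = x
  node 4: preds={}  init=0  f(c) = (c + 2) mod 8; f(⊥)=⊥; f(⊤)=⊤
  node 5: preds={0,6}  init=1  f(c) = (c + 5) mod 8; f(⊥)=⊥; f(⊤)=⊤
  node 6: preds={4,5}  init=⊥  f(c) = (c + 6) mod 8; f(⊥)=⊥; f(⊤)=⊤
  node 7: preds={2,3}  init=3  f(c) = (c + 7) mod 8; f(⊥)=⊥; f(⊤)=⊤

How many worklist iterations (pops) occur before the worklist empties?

Trace (13 dequeues):
  [1] u=0 | in 0 | out 0 | prev ⊥ | push {}
  [2] u=1 | in 1 | out 7 | prev ⊥ | push {}
  [3] u=2 | in 3 | out 4 | ==
  [4] u=3 | in ⊤ | out ⊤ | prev 1 | push {}
  [5] u=4 | in ⊥ | out 0 | ==
  [6] u=5 | in 0 | out ⊤ | prev 1 | push {1}
  [7] u=6 | in ⊤ | out ⊤ | prev ⊥ | push {5}
  [8] u=7 | in ⊤ | out ⊤ | prev 3 | push {2}
  [9] u=1 | in ⊤ | out ⊤ | prev 7 | push {3}
  [10] u=5 | in ⊤ | out ⊤ | ==
  [11] u=2 | in ⊤ | out ⊤ | prev 4 | push {7}
  [12] u=3 | in ⊤ | out ⊤ | ==
  [13] u=7 | in ⊤ | out ⊤ | ==

Converged values:
  [0] 0
  [1] ⊤
  [2] ⊤
  [3] ⊤
  [4] 0
  [5] ⊤
  [6] ⊤
  [7] ⊤

13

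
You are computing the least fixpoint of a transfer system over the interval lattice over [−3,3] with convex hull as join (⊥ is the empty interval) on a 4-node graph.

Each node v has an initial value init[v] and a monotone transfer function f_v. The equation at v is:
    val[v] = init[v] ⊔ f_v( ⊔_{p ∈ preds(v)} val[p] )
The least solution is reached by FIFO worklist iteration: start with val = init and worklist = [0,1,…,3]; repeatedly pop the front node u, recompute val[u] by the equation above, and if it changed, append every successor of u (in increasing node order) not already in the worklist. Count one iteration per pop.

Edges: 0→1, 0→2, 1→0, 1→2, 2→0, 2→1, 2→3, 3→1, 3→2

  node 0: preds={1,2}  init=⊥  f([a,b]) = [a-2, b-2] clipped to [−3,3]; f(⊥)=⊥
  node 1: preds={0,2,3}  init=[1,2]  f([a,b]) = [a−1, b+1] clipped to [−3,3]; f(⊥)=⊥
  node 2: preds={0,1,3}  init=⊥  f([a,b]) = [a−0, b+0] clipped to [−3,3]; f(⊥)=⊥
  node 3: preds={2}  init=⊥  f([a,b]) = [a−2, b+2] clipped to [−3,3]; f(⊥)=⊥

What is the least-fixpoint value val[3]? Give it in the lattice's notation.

[-3,3]

Worklist (11 pops):
  #1 pop 0: in=[1,2] → [-1,0] (was ⊥); enqueue []
  #2 pop 1: in=[-1,0] → [-2,2] (was [1,2]); enqueue [0]
  #3 pop 2: in=[-2,2] → [-2,2] (was ⊥); enqueue [1]
  #4 pop 3: in=[-2,2] → [-3,3] (was ⊥); enqueue [2]
  #5 pop 0: in=[-2,2] → [-3,0] (was [-1,0]); enqueue []
  #6 pop 1: in=[-3,3] → [-3,3] (was [-2,2]); enqueue [0]
  #7 pop 2: in=[-3,3] → [-3,3] (was [-2,2]); enqueue [1,3]
  #8 pop 0: in=[-3,3] → [-3,1] (was [-3,0]); enqueue [2]
  #9 pop 1: in=[-3,3] → [-3,3] (no change)
  #10 pop 3: in=[-3,3] → [-3,3] (no change)
  #11 pop 2: in=[-3,3] → [-3,3] (no change)

Fixpoint:
  val[0] = [-3,1]
  val[1] = [-3,3]
  val[2] = [-3,3]
  val[3] = [-3,3]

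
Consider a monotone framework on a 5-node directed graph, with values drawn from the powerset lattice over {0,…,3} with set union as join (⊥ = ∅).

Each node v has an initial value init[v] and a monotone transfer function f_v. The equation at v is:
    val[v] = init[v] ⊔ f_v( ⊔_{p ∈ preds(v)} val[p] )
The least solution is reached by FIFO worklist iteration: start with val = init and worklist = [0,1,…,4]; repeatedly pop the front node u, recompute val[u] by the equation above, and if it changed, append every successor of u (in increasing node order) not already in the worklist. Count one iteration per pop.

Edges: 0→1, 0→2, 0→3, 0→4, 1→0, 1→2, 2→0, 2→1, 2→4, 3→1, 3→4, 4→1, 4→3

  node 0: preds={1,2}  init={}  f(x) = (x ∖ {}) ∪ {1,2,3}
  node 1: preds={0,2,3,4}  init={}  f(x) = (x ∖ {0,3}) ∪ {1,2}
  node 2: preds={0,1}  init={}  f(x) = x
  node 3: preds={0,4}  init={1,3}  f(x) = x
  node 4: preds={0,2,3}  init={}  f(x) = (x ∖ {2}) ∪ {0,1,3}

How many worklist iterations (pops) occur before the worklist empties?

Trace (10 dequeues):
  [1] u=0 | in {} | out {1,2,3} | prev {} | push {}
  [2] u=1 | in {1,2,3} | out {1,2} | prev {} | push {0}
  [3] u=2 | in {1,2,3} | out {1,2,3} | prev {} | push {1}
  [4] u=3 | in {1,2,3} | out {1,2,3} | prev {1,3} | push {}
  [5] u=4 | in {1,2,3} | out {0,1,3} | prev {} | push {3}
  [6] u=0 | in {1,2,3} | out {1,2,3} | ==
  [7] u=1 | in {0,1,2,3} | out {1,2} | ==
  [8] u=3 | in {0,1,2,3} | out {0,1,2,3} | prev {1,2,3} | push {1,4}
  [9] u=1 | in {0,1,2,3} | out {1,2} | ==
  [10] u=4 | in {0,1,2,3} | out {0,1,3} | ==

Converged values:
  [0] {1,2,3}
  [1] {1,2}
  [2] {1,2,3}
  [3] {0,1,2,3}
  [4] {0,1,3}

10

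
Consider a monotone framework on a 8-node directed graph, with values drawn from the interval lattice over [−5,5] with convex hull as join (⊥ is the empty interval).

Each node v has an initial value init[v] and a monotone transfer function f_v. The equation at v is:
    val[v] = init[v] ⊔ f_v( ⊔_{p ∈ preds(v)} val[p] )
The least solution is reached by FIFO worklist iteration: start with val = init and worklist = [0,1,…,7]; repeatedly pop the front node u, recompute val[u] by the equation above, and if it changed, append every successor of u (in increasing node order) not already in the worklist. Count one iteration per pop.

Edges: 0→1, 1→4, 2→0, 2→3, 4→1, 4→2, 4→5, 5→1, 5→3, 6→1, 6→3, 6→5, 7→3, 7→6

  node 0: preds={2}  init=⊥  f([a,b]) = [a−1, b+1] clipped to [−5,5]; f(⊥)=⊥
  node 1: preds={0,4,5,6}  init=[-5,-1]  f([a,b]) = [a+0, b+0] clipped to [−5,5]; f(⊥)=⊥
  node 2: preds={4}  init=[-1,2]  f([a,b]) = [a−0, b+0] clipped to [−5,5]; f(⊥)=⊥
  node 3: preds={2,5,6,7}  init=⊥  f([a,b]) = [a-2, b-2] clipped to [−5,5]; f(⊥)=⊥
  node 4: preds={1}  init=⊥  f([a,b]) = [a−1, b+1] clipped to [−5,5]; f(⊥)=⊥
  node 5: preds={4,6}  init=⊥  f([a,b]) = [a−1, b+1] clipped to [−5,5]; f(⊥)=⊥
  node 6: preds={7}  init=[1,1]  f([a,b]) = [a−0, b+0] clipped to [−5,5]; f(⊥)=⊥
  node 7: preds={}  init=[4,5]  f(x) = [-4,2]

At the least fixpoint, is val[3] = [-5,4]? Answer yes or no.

Iteration log — 21 steps:
  step 1. node 0  ⊔preds=[-1,2]  new=[-2,3]  old=⊥  +wl: 
  step 2. node 1  ⊔preds=[-2,3]  new=[-5,3]  old=[-5,-1]  +wl: 
  step 3. node 2  ⊔preds=⊥  new=[-1,2]  stable
  step 4. node 3  ⊔preds=[-1,5]  new=[-3,3]  old=⊥  +wl: 
  step 5. node 4  ⊔preds=[-5,3]  new=[-5,4]  old=⊥  +wl: 1,2
  step 6. node 5  ⊔preds=[-5,4]  new=[-5,5]  old=⊥  +wl: 3
  step 7. node 6  ⊔preds=[4,5]  new=[1,5]  old=[1,1]  +wl: 5
  step 8. node 7  ⊔preds=⊥  new=[-4,5]  old=[4,5]  +wl: 6
  step 9. node 1  ⊔preds=[-5,5]  new=[-5,5]  old=[-5,3]  +wl: 4
  step 10. node 2  ⊔preds=[-5,4]  new=[-5,4]  old=[-1,2]  +wl: 0
  step 11. node 3  ⊔preds=[-5,5]  new=[-5,3]  old=[-3,3]  +wl: 
  step 12. node 5  ⊔preds=[-5,5]  new=[-5,5]  stable
  step 13. node 6  ⊔preds=[-4,5]  new=[-4,5]  old=[1,5]  +wl: 1,3,5
  step 14. node 4  ⊔preds=[-5,5]  new=[-5,5]  old=[-5,4]  +wl: 2
  step 15. node 0  ⊔preds=[-5,4]  new=[-5,5]  old=[-2,3]  +wl: 
  step 16. node 1  ⊔preds=[-5,5]  new=[-5,5]  stable
  step 17. node 3  ⊔preds=[-5,5]  new=[-5,3]  stable
  step 18. node 5  ⊔preds=[-5,5]  new=[-5,5]  stable
  step 19. node 2  ⊔preds=[-5,5]  new=[-5,5]  old=[-5,4]  +wl: 0,3
  step 20. node 0  ⊔preds=[-5,5]  new=[-5,5]  stable
  step 21. node 3  ⊔preds=[-5,5]  new=[-5,3]  stable

Least fixpoint reached:
  node 0: [-5,5]
  node 1: [-5,5]
  node 2: [-5,5]
  node 3: [-5,3]
  node 4: [-5,5]
  node 5: [-5,5]
  node 6: [-4,5]
  node 7: [-4,5]

no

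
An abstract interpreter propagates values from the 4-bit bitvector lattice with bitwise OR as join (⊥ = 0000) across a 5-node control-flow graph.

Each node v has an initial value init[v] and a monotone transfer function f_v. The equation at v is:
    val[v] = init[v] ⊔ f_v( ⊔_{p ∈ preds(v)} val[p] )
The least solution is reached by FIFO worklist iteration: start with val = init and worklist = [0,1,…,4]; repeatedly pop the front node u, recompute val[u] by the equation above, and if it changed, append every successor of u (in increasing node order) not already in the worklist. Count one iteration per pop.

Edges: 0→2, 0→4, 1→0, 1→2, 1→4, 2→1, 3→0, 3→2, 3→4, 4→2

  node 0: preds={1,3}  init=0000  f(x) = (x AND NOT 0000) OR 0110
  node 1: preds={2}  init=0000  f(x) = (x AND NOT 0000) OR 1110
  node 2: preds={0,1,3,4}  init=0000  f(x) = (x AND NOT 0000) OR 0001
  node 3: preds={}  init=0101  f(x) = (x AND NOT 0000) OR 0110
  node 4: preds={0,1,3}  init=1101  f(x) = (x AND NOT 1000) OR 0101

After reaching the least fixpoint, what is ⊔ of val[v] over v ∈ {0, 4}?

Worklist (10 pops):
  #1 pop 0: in=0101 → 0111 (was 0000); enqueue []
  #2 pop 1: in=0000 → 1110 (was 0000); enqueue [0]
  #3 pop 2: in=1111 → 1111 (was 0000); enqueue [1]
  #4 pop 3: in=0000 → 0111 (was 0101); enqueue [2]
  #5 pop 4: in=1111 → 1111 (was 1101); enqueue []
  #6 pop 0: in=1111 → 1111 (was 0111); enqueue [4]
  #7 pop 1: in=1111 → 1111 (was 1110); enqueue [0]
  #8 pop 2: in=1111 → 1111 (no change)
  #9 pop 4: in=1111 → 1111 (no change)
  #10 pop 0: in=1111 → 1111 (no change)

Fixpoint:
  val[0] = 1111
  val[1] = 1111
  val[2] = 1111
  val[3] = 0111
  val[4] = 1111

1111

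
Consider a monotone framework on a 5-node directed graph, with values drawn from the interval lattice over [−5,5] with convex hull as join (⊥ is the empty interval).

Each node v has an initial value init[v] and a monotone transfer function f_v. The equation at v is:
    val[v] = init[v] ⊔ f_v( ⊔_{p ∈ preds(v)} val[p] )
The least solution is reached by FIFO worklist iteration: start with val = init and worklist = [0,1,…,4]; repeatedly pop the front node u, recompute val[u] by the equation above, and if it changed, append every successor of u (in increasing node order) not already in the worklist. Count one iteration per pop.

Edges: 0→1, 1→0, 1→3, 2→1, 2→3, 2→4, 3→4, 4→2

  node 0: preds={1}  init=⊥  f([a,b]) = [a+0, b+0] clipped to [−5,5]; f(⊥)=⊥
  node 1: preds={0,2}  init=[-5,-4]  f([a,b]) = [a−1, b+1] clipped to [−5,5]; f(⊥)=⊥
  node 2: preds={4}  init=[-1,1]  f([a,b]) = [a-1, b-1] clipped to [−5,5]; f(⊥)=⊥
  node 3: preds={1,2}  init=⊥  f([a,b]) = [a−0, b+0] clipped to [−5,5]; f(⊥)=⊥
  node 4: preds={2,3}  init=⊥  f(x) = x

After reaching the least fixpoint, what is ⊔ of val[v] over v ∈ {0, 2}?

Worklist (25 pops):
  #1 pop 0: in=[-5,-4] → [-5,-4] (was ⊥); enqueue []
  #2 pop 1: in=[-5,1] → [-5,2] (was [-5,-4]); enqueue [0]
  #3 pop 2: in=⊥ → [-1,1] (no change)
  #4 pop 3: in=[-5,2] → [-5,2] (was ⊥); enqueue []
  #5 pop 4: in=[-5,2] → [-5,2] (was ⊥); enqueue [2]
  #6 pop 0: in=[-5,2] → [-5,2] (was [-5,-4]); enqueue [1]
  #7 pop 2: in=[-5,2] → [-5,1] (was [-1,1]); enqueue [3,4]
  #8 pop 1: in=[-5,2] → [-5,3] (was [-5,2]); enqueue [0]
  #9 pop 3: in=[-5,3] → [-5,3] (was [-5,2]); enqueue []
  #10 pop 4: in=[-5,3] → [-5,3] (was [-5,2]); enqueue [2]
  #11 pop 0: in=[-5,3] → [-5,3] (was [-5,2]); enqueue [1]
  #12 pop 2: in=[-5,3] → [-5,2] (was [-5,1]); enqueue [3,4]
  #13 pop 1: in=[-5,3] → [-5,4] (was [-5,3]); enqueue [0]
  #14 pop 3: in=[-5,4] → [-5,4] (was [-5,3]); enqueue []
  #15 pop 4: in=[-5,4] → [-5,4] (was [-5,3]); enqueue [2]
  #16 pop 0: in=[-5,4] → [-5,4] (was [-5,3]); enqueue [1]
  #17 pop 2: in=[-5,4] → [-5,3] (was [-5,2]); enqueue [3,4]
  #18 pop 1: in=[-5,4] → [-5,5] (was [-5,4]); enqueue [0]
  #19 pop 3: in=[-5,5] → [-5,5] (was [-5,4]); enqueue []
  #20 pop 4: in=[-5,5] → [-5,5] (was [-5,4]); enqueue [2]
  #21 pop 0: in=[-5,5] → [-5,5] (was [-5,4]); enqueue [1]
  #22 pop 2: in=[-5,5] → [-5,4] (was [-5,3]); enqueue [3,4]
  #23 pop 1: in=[-5,5] → [-5,5] (no change)
  #24 pop 3: in=[-5,5] → [-5,5] (no change)
  #25 pop 4: in=[-5,5] → [-5,5] (no change)

Fixpoint:
  val[0] = [-5,5]
  val[1] = [-5,5]
  val[2] = [-5,4]
  val[3] = [-5,5]
  val[4] = [-5,5]

[-5,5]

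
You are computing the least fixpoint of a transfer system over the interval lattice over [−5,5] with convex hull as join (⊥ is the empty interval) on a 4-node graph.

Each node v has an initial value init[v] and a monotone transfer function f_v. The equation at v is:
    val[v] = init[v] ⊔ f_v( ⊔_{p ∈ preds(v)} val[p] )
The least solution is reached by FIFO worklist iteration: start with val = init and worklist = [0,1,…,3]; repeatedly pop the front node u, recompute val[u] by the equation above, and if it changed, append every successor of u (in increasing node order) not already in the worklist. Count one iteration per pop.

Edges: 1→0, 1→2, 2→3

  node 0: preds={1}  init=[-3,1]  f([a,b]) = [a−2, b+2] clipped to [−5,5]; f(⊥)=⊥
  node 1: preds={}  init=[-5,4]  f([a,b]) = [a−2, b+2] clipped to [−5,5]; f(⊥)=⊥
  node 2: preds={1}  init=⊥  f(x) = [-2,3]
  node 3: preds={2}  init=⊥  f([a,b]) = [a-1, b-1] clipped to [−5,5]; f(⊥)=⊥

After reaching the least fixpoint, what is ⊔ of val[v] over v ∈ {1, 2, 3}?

Worklist (4 pops):
  #1 pop 0: in=[-5,4] → [-5,5] (was [-3,1]); enqueue []
  #2 pop 1: in=⊥ → [-5,4] (no change)
  #3 pop 2: in=[-5,4] → [-2,3] (was ⊥); enqueue []
  #4 pop 3: in=[-2,3] → [-3,2] (was ⊥); enqueue []

Fixpoint:
  val[0] = [-5,5]
  val[1] = [-5,4]
  val[2] = [-2,3]
  val[3] = [-3,2]

[-5,4]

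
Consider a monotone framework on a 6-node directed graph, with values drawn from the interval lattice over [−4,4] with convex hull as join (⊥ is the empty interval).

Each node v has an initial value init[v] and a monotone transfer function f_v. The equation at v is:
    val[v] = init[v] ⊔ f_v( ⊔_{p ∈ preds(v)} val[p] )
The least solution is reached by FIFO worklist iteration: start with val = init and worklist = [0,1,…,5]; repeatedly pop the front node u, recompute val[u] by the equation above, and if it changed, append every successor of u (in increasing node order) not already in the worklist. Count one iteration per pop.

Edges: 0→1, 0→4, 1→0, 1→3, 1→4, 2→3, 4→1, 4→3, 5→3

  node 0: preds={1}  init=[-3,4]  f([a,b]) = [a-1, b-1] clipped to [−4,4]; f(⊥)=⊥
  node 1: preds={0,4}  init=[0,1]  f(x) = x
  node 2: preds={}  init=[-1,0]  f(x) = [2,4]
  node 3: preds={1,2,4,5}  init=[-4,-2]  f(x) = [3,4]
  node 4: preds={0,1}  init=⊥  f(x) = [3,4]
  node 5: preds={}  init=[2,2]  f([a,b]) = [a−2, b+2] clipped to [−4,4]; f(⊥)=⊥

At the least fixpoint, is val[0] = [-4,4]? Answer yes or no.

Trace (11 dequeues):
  [1] u=0 | in [0,1] | out [-3,4] | ==
  [2] u=1 | in [-3,4] | out [-3,4] | prev [0,1] | push {0}
  [3] u=2 | in ⊥ | out [-1,4] | prev [-1,0] | push {}
  [4] u=3 | in [-3,4] | out [-4,4] | prev [-4,-2] | push {}
  [5] u=4 | in [-3,4] | out [3,4] | prev ⊥ | push {1,3}
  [6] u=5 | in ⊥ | out [2,2] | ==
  [7] u=0 | in [-3,4] | out [-4,4] | prev [-3,4] | push {4}
  [8] u=1 | in [-4,4] | out [-4,4] | prev [-3,4] | push {0}
  [9] u=3 | in [-4,4] | out [-4,4] | ==
  [10] u=4 | in [-4,4] | out [3,4] | ==
  [11] u=0 | in [-4,4] | out [-4,4] | ==

Converged values:
  [0] [-4,4]
  [1] [-4,4]
  [2] [-1,4]
  [3] [-4,4]
  [4] [3,4]
  [5] [2,2]

yes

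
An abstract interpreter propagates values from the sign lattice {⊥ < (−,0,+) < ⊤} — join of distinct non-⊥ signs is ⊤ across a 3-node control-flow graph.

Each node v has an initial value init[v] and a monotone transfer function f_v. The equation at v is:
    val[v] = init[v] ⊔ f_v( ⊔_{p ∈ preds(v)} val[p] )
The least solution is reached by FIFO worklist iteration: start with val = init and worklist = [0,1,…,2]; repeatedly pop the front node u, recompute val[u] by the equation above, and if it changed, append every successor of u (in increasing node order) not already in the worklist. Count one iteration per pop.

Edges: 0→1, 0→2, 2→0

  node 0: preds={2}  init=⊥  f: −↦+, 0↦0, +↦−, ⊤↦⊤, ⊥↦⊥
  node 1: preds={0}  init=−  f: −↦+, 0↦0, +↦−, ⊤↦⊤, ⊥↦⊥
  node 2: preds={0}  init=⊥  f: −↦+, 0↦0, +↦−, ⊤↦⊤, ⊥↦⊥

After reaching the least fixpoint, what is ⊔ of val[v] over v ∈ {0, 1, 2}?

Trace (3 dequeues):
  [1] u=0 | in ⊥ | out ⊥ | ==
  [2] u=1 | in ⊥ | out − | ==
  [3] u=2 | in ⊥ | out ⊥ | ==

Converged values:
  [0] ⊥
  [1] −
  [2] ⊥

−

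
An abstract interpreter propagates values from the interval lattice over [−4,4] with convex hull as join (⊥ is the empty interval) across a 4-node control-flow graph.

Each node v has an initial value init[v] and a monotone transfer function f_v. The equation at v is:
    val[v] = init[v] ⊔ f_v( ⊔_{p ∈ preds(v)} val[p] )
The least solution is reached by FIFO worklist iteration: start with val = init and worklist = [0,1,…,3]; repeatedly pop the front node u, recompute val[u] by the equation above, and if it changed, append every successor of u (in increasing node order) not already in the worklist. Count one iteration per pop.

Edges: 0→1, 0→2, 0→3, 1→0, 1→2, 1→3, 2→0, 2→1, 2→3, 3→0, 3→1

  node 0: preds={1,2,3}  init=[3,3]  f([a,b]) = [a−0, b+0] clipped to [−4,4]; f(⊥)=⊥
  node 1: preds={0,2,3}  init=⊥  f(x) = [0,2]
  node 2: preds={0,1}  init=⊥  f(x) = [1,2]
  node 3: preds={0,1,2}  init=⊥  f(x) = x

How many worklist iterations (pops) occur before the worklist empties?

Iteration log — 8 steps:
  step 1. node 0  ⊔preds=⊥  new=[3,3]  stable
  step 2. node 1  ⊔preds=[3,3]  new=[0,2]  old=⊥  +wl: 0
  step 3. node 2  ⊔preds=[0,3]  new=[1,2]  old=⊥  +wl: 1
  step 4. node 3  ⊔preds=[0,3]  new=[0,3]  old=⊥  +wl: 
  step 5. node 0  ⊔preds=[0,3]  new=[0,3]  old=[3,3]  +wl: 2,3
  step 6. node 1  ⊔preds=[0,3]  new=[0,2]  stable
  step 7. node 2  ⊔preds=[0,3]  new=[1,2]  stable
  step 8. node 3  ⊔preds=[0,3]  new=[0,3]  stable

Least fixpoint reached:
  node 0: [0,3]
  node 1: [0,2]
  node 2: [1,2]
  node 3: [0,3]

8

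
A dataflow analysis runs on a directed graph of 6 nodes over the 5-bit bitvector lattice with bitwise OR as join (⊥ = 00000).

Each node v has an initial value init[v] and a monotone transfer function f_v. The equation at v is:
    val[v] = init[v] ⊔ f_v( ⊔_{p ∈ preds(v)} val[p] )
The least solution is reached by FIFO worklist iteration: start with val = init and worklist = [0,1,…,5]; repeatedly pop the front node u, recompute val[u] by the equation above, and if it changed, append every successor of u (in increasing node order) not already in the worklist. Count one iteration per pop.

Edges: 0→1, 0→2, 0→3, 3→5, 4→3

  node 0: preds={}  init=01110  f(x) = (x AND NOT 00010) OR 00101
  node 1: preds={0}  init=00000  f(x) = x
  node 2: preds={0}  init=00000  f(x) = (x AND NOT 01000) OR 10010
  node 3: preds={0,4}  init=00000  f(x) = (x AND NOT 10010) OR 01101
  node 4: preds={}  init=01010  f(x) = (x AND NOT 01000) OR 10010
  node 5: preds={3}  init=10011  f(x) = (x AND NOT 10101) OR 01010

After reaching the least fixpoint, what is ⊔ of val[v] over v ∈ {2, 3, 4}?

11111

Trace (7 dequeues):
  [1] u=0 | in 00000 | out 01111 | prev 01110 | push {}
  [2] u=1 | in 01111 | out 01111 | prev 00000 | push {}
  [3] u=2 | in 01111 | out 10111 | prev 00000 | push {}
  [4] u=3 | in 01111 | out 01101 | prev 00000 | push {}
  [5] u=4 | in 00000 | out 11010 | prev 01010 | push {3}
  [6] u=5 | in 01101 | out 11011 | prev 10011 | push {}
  [7] u=3 | in 11111 | out 01101 | ==

Converged values:
  [0] 01111
  [1] 01111
  [2] 10111
  [3] 01101
  [4] 11010
  [5] 11011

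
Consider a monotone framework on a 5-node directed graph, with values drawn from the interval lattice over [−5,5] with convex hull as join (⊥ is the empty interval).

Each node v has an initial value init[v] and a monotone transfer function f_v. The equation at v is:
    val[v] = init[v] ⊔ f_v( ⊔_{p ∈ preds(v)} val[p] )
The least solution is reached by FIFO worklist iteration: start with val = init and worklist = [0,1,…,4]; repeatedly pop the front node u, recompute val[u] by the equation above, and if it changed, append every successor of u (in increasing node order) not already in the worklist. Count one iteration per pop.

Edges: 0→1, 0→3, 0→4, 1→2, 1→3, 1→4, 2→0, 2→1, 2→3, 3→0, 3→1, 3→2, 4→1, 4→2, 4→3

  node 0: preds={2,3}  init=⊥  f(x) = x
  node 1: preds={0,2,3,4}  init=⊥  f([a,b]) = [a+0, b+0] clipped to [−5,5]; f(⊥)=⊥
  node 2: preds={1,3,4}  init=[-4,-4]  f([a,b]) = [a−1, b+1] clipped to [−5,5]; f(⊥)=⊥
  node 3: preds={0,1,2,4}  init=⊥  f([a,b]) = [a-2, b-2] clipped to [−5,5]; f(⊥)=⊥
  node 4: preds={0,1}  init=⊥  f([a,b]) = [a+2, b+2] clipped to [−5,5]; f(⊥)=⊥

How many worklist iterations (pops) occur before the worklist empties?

Trace (30 dequeues):
  [1] u=0 | in [-4,-4] | out [-4,-4] | prev ⊥ | push {}
  [2] u=1 | in [-4,-4] | out [-4,-4] | prev ⊥ | push {}
  [3] u=2 | in [-4,-4] | out [-5,-3] | prev [-4,-4] | push {0,1}
  [4] u=3 | in [-5,-3] | out [-5,-5] | prev ⊥ | push {2}
  [5] u=4 | in [-4,-4] | out [-2,-2] | prev ⊥ | push {3}
  [6] u=0 | in [-5,-3] | out [-5,-3] | prev [-4,-4] | push {4}
  [7] u=1 | in [-5,-2] | out [-5,-2] | prev [-4,-4] | push {}
  [8] u=2 | in [-5,-2] | out [-5,-1] | prev [-5,-3] | push {0,1}
  [9] u=3 | in [-5,-1] | out [-5,-3] | prev [-5,-5] | push {2}
  [10] u=4 | in [-5,-2] | out [-3,0] | prev [-2,-2] | push {3}
  [11] u=0 | in [-5,-1] | out [-5,-1] | prev [-5,-3] | push {4}
  [12] u=1 | in [-5,0] | out [-5,0] | prev [-5,-2] | push {}
  [13] u=2 | in [-5,0] | out [-5,1] | prev [-5,-1] | push {0,1}
  [14] u=3 | in [-5,1] | out [-5,-1] | prev [-5,-3] | push {2}
  [15] u=4 | in [-5,0] | out [-3,2] | prev [-3,0] | push {3}
  [16] u=0 | in [-5,1] | out [-5,1] | prev [-5,-1] | push {4}
  [17] u=1 | in [-5,2] | out [-5,2] | prev [-5,0] | push {}
  [18] u=2 | in [-5,2] | out [-5,3] | prev [-5,1] | push {0,1}
  [19] u=3 | in [-5,3] | out [-5,1] | prev [-5,-1] | push {2}
  [20] u=4 | in [-5,2] | out [-3,4] | prev [-3,2] | push {3}
  [21] u=0 | in [-5,3] | out [-5,3] | prev [-5,1] | push {4}
  [22] u=1 | in [-5,4] | out [-5,4] | prev [-5,2] | push {}
  [23] u=2 | in [-5,4] | out [-5,5] | prev [-5,3] | push {0,1}
  [24] u=3 | in [-5,5] | out [-5,3] | prev [-5,1] | push {2}
  [25] u=4 | in [-5,4] | out [-3,5] | prev [-3,4] | push {3}
  [26] u=0 | in [-5,5] | out [-5,5] | prev [-5,3] | push {4}
  [27] u=1 | in [-5,5] | out [-5,5] | prev [-5,4] | push {}
  [28] u=2 | in [-5,5] | out [-5,5] | ==
  [29] u=3 | in [-5,5] | out [-5,3] | ==
  [30] u=4 | in [-5,5] | out [-3,5] | ==

Converged values:
  [0] [-5,5]
  [1] [-5,5]
  [2] [-5,5]
  [3] [-5,3]
  [4] [-3,5]

30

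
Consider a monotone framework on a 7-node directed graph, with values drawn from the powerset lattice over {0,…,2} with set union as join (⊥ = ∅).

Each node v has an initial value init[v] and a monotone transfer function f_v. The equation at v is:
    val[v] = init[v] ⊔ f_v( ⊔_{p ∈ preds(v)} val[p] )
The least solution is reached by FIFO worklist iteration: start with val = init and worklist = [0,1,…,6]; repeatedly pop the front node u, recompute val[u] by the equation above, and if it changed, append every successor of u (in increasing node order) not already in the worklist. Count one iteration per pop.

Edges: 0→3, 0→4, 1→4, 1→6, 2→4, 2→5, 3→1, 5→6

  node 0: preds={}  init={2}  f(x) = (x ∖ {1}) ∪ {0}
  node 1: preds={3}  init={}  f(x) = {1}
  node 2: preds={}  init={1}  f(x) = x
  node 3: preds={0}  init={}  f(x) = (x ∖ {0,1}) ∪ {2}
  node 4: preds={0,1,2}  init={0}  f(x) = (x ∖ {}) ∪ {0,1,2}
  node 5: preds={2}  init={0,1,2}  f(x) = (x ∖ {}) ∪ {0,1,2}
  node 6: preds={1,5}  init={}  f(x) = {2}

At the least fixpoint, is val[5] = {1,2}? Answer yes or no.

no

Worklist (8 pops):
  #1 pop 0: in={} → {0,2} (was {2}); enqueue []
  #2 pop 1: in={} → {1} (was {}); enqueue []
  #3 pop 2: in={} → {1} (no change)
  #4 pop 3: in={0,2} → {2} (was {}); enqueue [1]
  #5 pop 4: in={0,1,2} → {0,1,2} (was {0}); enqueue []
  #6 pop 5: in={1} → {0,1,2} (no change)
  #7 pop 6: in={0,1,2} → {2} (was {}); enqueue []
  #8 pop 1: in={2} → {1} (no change)

Fixpoint:
  val[0] = {0,2}
  val[1] = {1}
  val[2] = {1}
  val[3] = {2}
  val[4] = {0,1,2}
  val[5] = {0,1,2}
  val[6] = {2}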